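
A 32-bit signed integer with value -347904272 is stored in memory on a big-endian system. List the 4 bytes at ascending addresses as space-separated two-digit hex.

EB 43 66 F0

Two's complement of -347904272 in 32 bits: 347904272 = 0x14BC9910; invert → 0xEB4366EF; add 1 → 0xEB4366F0.
Split into bytes (most-significant first): EB 43 66 F0.
Big-endian stores the most-significant byte at the lowest address.
So the memory order matches the most-significant-first order: EB 43 66 F0.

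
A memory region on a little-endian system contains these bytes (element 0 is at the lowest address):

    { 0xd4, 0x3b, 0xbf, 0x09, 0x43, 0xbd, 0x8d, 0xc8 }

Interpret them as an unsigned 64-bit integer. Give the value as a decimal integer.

In little-endian order the low byte comes first in memory.
Reassemble most-significant byte first: C8 8D BD 43 09 BF 3B D4 → 0xC88DBD4309BF3BD4.
0xC88DBD4309BF3BD4 = 14451414874925775828.

14451414874925775828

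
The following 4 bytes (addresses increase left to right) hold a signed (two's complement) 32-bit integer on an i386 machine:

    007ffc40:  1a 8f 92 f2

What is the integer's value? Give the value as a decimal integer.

-225276134

In little-endian order the low byte comes first in memory.
Reassemble most-significant byte first: F2 92 8F 1A → 0xF2928F1A.
Top bit is set, so as a signed 32-bit value this is 0xF2928F1A − 2^32 = -225276134.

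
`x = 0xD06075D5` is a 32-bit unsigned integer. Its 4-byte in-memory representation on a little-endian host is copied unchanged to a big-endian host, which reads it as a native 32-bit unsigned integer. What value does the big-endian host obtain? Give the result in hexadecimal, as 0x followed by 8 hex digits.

Stored little-endian, the bytes at ascending addresses are D5 75 60 D0.
Read back as big-endian, the last byte is least significant, giving 0xD57560D0.

0xD57560D0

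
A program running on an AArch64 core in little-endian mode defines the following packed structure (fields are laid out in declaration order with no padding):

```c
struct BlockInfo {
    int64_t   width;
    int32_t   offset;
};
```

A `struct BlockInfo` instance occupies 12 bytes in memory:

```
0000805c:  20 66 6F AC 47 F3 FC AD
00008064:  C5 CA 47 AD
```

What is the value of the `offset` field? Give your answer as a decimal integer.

`offset` follows `width` (8 bytes), so it starts at byte offset 8 and occupies 4 bytes.
Bytes at offsets 8..11: C5 CA 47 AD.
Little-endian: lowest address holds the least-significant byte.
Reassemble most-significant byte first: AD 47 CA C5 → 0xAD47CAC5.
Top bit is set, so as a signed 32-bit value this is 0xAD47CAC5 − 2^32 = -1387803963.

-1387803963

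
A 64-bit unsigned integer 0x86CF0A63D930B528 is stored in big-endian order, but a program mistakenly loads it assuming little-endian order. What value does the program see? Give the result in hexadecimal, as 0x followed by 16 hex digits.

0x28B530D9630ACF86

Stored big-endian, the bytes at ascending addresses are 86 CF 0A 63 D9 30 B5 28.
Read back as little-endian, the first byte is least significant, giving 0x28B530D9630ACF86.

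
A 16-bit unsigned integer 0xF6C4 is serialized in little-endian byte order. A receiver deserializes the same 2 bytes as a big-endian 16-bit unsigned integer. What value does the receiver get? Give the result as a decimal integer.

Stored little-endian, the bytes at ascending addresses are C4 F6.
Read back as big-endian, the last byte is least significant, giving 0xC4F6.
0xC4F6 = 50422.

50422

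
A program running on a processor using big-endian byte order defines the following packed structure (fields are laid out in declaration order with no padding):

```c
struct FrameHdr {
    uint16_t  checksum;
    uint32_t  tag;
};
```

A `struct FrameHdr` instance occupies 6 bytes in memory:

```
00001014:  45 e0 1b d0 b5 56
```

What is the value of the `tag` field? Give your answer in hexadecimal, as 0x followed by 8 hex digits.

0x1BD0B556

`tag` follows `checksum` (2 bytes), so it starts at byte offset 2 and occupies 4 bytes.
Bytes at offsets 2..5: 1B D0 B5 56.
Big-endian stores the most-significant byte at the lowest address.
The bytes are already most-significant first: 0x1BD0B556.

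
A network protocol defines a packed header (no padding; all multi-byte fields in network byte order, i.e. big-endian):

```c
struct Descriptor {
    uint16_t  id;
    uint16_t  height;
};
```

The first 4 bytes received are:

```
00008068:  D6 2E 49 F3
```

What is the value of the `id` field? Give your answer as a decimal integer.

`id` is the first field, at byte offset 0, occupying 2 bytes.
Bytes at offsets 0..1: D6 2E.
Big-endian stores the most-significant byte at the lowest address.
The bytes are already most-significant first: 0xD62E.
0xD62E = 54830.

54830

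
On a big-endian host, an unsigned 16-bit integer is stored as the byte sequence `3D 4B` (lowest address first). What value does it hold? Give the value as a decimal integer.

Big-endian stores the most-significant byte at the lowest address.
The bytes are already most-significant first: 0x3D4B.
0x3D4B = 15691.

15691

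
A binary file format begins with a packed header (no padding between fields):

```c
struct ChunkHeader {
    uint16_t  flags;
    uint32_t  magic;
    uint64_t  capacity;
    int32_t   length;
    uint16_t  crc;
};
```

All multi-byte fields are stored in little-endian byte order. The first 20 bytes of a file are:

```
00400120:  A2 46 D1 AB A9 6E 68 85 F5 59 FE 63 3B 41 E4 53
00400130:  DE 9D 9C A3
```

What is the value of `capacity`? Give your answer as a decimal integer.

`capacity` follows `flags` (2 B), `magic` (4 B), so it starts at offset 2 + 4 = 6 and occupies 8 bytes.
Bytes at offsets 6..13: 68 85 F5 59 FE 63 3B 41.
In little-endian order the low byte comes first in memory.
Reassemble most-significant byte first: 41 3B 63 FE 59 F5 85 68 → 0x413B63FE59F58568.
0x413B63FE59F58568 = 4700460580173350248.

4700460580173350248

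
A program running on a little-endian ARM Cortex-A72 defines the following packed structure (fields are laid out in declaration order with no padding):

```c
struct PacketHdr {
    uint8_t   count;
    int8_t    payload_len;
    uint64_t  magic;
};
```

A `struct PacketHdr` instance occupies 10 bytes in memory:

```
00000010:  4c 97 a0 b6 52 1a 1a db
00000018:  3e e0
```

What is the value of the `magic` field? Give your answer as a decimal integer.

16158593418209179296

`magic` follows `count` (1 B), `payload_len` (1 B), so it starts at offset 1 + 1 = 2 and occupies 8 bytes.
Bytes at offsets 2..9: A0 B6 52 1A 1A DB 3E E0.
In little-endian order the low byte comes first in memory.
Reassemble most-significant byte first: E0 3E DB 1A 1A 52 B6 A0 → 0xE03EDB1A1A52B6A0.
0xE03EDB1A1A52B6A0 = 16158593418209179296.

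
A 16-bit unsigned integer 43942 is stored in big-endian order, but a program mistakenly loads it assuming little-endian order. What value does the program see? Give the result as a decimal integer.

42667

43942 in 16-bit hexadecimal is 0xABA6.
Stored big-endian, the bytes at ascending addresses are AB A6.
Read back as little-endian, the first byte is least significant, giving 0xA6AB.
0xA6AB = 42667.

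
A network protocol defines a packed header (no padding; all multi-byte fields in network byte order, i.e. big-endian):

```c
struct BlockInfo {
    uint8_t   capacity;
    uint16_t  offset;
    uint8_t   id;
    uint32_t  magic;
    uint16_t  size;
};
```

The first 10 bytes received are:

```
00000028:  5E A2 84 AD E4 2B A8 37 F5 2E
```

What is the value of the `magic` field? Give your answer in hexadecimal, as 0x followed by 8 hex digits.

`magic` follows `capacity` (1 B), `offset` (2 B), `id` (1 B), so it starts at offset 1 + 2 + 1 = 4 and occupies 4 bytes.
Bytes at offsets 4..7: E4 2B A8 37.
Big-endian: lowest address holds the most-significant byte.
The bytes are already most-significant first: 0xE42BA837.

0xE42BA837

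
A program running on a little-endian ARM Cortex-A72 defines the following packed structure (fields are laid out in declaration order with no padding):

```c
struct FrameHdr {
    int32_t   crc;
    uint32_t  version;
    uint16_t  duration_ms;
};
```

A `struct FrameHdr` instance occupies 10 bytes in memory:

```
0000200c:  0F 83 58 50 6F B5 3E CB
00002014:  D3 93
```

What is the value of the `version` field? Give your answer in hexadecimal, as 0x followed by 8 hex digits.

`version` follows `crc` (4 bytes), so it starts at byte offset 4 and occupies 4 bytes.
Bytes at offsets 4..7: 6F B5 3E CB.
In little-endian order the low byte comes first in memory.
Reassemble most-significant byte first: CB 3E B5 6F → 0xCB3EB56F.

0xCB3EB56F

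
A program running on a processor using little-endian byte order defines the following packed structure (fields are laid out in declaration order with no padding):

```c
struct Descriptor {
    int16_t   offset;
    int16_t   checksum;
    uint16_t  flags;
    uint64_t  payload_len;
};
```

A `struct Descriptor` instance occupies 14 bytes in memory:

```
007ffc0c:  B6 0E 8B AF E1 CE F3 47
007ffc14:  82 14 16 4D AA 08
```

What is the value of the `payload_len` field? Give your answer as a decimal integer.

`payload_len` follows `offset` (2 B), `checksum` (2 B), `flags` (2 B), so it starts at offset 2 + 2 + 2 = 6 and occupies 8 bytes.
Bytes at offsets 6..13: F3 47 82 14 16 4D AA 08.
Little-endian stores the least-significant byte at the lowest address.
Reassemble most-significant byte first: 08 AA 4D 16 14 82 47 F3 → 0x08AA4D16148247F3.
0x08AA4D16148247F3 = 624396255572936691.

624396255572936691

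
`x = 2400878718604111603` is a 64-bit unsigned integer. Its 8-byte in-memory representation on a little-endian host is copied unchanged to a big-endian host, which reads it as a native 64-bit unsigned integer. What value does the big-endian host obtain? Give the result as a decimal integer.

2400878718604111603 in 64-bit hexadecimal is 0x2151A27963316EF3.
Stored little-endian, the bytes at ascending addresses are F3 6E 31 63 79 A2 51 21.
Read back as big-endian, the last byte is least significant, giving 0xF36E316379A25121.
0xF36E316379A25121 = 17541011901966864673.

17541011901966864673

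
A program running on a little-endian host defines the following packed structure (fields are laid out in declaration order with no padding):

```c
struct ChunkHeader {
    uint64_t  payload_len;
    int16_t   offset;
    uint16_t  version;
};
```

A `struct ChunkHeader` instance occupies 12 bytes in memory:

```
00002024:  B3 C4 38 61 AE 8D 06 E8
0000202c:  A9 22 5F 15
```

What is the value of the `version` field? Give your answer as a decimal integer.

`version` follows `payload_len` (8 B), `offset` (2 B), so it starts at offset 8 + 2 = 10 and occupies 2 bytes.
Bytes at offsets 10..11: 5F 15.
Little-endian stores the least-significant byte at the lowest address.
Reassemble most-significant byte first: 15 5F → 0x155F.
0x155F = 5471.

5471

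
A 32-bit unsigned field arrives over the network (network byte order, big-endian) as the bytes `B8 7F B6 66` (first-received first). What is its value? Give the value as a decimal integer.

Big-endian: lowest address holds the most-significant byte.
The bytes are already most-significant first: 0xB87FB666.
0xB87FB666 = 3095377510.

3095377510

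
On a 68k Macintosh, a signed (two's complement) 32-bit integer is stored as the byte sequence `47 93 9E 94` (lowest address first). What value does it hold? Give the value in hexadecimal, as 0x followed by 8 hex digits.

0x47939E94

In big-endian order the high byte comes first in memory.
The bytes are already most-significant first: 0x47939E94.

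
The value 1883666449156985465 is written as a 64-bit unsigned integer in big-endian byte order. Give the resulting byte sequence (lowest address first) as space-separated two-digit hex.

1A 24 20 A7 C9 52 D2 79

1883666449156985465 in hexadecimal, padded to 64 bits, is 0x1A2420A7C952D279.
Split into bytes (most-significant first): 1A 24 20 A7 C9 52 D2 79.
Big-endian: lowest address holds the most-significant byte.
So the memory order matches the most-significant-first order: 1A 24 20 A7 C9 52 D2 79.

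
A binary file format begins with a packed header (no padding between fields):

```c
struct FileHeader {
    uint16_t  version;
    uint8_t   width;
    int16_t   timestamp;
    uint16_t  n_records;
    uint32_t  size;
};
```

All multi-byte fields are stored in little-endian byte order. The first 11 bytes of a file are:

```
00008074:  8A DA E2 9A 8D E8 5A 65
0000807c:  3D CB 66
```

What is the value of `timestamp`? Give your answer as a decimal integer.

`timestamp` follows `version` (2 B), `width` (1 B), so it starts at offset 2 + 1 = 3 and occupies 2 bytes.
Bytes at offsets 3..4: 9A 8D.
In little-endian order the low byte comes first in memory.
Reassemble most-significant byte first: 8D 9A → 0x8D9A.
Top bit is set, so as a signed 16-bit value this is 0x8D9A − 2^16 = -29286.

-29286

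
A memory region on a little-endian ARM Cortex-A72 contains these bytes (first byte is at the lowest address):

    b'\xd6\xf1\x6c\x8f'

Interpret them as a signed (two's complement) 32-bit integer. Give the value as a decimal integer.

-1888685610

Little-endian: lowest address holds the least-significant byte.
Reassemble most-significant byte first: 8F 6C F1 D6 → 0x8F6CF1D6.
Top bit is set, so as a signed 32-bit value this is 0x8F6CF1D6 − 2^32 = -1888685610.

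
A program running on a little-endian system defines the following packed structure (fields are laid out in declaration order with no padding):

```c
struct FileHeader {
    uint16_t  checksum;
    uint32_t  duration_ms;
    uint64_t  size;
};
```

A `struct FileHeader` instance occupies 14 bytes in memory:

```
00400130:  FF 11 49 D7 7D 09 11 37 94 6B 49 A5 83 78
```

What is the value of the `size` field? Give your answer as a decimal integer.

`size` follows `checksum` (2 B), `duration_ms` (4 B), so it starts at offset 2 + 4 = 6 and occupies 8 bytes.
Bytes at offsets 6..13: 11 37 94 6B 49 A5 83 78.
In little-endian order the low byte comes first in memory.
Reassemble most-significant byte first: 78 83 A5 49 6B 94 37 11 → 0x7883A5496B943711.
0x7883A5496B943711 = 8683966241256519441.

8683966241256519441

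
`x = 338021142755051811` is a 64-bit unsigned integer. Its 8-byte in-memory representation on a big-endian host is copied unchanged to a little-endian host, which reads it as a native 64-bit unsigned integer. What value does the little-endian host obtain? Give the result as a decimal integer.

2560714462170755076

338021142755051811 in 64-bit hexadecimal is 0x04B0E4703C7C8923.
Stored big-endian, the bytes at ascending addresses are 04 B0 E4 70 3C 7C 89 23.
Read back as little-endian, the first byte is least significant, giving 0x23897C3C70E4B004.
0x23897C3C70E4B004 = 2560714462170755076.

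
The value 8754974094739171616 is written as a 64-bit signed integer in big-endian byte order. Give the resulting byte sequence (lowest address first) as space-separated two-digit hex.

8754974094739171616 in hexadecimal, padded to 64 bits, is 0x797FEA8DA6ACE920.
Split into bytes (most-significant first): 79 7F EA 8D A6 AC E9 20.
In big-endian order the high byte comes first in memory.
So the memory order matches the most-significant-first order: 79 7F EA 8D A6 AC E9 20.

79 7F EA 8D A6 AC E9 20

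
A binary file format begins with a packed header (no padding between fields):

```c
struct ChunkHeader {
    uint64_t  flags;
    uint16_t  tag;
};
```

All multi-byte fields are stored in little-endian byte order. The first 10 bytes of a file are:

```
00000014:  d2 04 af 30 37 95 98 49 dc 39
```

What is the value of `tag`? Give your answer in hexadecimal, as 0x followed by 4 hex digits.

0x39DC

`tag` follows `flags` (8 bytes), so it starts at byte offset 8 and occupies 2 bytes.
Bytes at offsets 8..9: DC 39.
Little-endian stores the least-significant byte at the lowest address.
Reassemble most-significant byte first: 39 DC → 0x39DC.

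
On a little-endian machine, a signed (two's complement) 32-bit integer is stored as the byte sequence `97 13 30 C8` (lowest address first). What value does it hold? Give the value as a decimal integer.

In little-endian order the low byte comes first in memory.
Reassemble most-significant byte first: C8 30 13 97 → 0xC8301397.
Top bit is set, so as a signed 32-bit value this is 0xC8301397 − 2^32 = -936373353.

-936373353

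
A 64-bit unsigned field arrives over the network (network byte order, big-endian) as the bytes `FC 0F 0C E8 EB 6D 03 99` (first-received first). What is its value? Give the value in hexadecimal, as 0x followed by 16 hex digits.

In big-endian order the high byte comes first in memory.
The bytes are already most-significant first: 0xFC0F0CE8EB6D0399.

0xFC0F0CE8EB6D0399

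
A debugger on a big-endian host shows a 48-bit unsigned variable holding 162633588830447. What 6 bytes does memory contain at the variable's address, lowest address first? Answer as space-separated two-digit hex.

162633588830447 in hexadecimal, padded to 48 bits, is 0x93EA154A70EF.
Split into bytes (most-significant first): 93 EA 15 4A 70 EF.
In big-endian order the high byte comes first in memory.
So the memory order matches the most-significant-first order: 93 EA 15 4A 70 EF.

93 EA 15 4A 70 EF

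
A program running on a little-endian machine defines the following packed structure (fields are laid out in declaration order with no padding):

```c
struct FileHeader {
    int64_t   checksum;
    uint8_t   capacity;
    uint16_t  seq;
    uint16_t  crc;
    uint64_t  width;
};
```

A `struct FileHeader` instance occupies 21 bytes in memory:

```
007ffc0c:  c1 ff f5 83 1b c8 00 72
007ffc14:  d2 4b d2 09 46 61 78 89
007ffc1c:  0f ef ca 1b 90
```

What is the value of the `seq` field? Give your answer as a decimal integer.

`seq` follows `checksum` (8 B), `capacity` (1 B), so it starts at offset 8 + 1 = 9 and occupies 2 bytes.
Bytes at offsets 9..10: 4B D2.
Little-endian stores the least-significant byte at the lowest address.
Reassemble most-significant byte first: D2 4B → 0xD24B.
0xD24B = 53835.

53835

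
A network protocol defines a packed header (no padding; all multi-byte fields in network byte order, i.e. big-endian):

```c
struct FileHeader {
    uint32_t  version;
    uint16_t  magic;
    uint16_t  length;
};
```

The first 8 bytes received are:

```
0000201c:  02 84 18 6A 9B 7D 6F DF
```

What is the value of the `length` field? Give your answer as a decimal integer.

`length` follows `version` (4 B), `magic` (2 B), so it starts at offset 4 + 2 = 6 and occupies 2 bytes.
Bytes at offsets 6..7: 6F DF.
Big-endian stores the most-significant byte at the lowest address.
The bytes are already most-significant first: 0x6FDF.
0x6FDF = 28639.

28639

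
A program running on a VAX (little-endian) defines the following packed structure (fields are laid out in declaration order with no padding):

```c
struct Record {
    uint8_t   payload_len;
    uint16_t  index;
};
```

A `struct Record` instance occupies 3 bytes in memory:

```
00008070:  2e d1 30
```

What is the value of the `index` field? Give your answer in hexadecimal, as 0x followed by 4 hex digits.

0x30D1

`index` follows `payload_len` (1 byte), so it starts at byte offset 1 and occupies 2 bytes.
Bytes at offsets 1..2: D1 30.
Little-endian: lowest address holds the least-significant byte.
Reassemble most-significant byte first: 30 D1 → 0x30D1.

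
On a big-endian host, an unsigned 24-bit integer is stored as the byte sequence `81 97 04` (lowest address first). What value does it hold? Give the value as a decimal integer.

Big-endian: lowest address holds the most-significant byte.
The bytes are already most-significant first: 0x819704.
0x819704 = 8492804.

8492804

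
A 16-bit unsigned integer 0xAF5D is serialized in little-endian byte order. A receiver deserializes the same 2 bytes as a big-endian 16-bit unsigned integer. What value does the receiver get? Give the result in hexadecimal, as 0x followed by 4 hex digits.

0x5DAF

Stored little-endian, the bytes at ascending addresses are 5D AF.
Read back as big-endian, the last byte is least significant, giving 0x5DAF.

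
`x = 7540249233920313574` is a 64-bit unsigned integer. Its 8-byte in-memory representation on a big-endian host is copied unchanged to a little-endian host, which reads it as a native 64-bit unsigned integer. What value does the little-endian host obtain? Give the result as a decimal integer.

16593718924178662504

7540249233920313574 in 64-bit hexadecimal is 0x68A458BA71BB48E6.
Stored big-endian, the bytes at ascending addresses are 68 A4 58 BA 71 BB 48 E6.
Read back as little-endian, the first byte is least significant, giving 0xE648BB71BA58A468.
0xE648BB71BA58A468 = 16593718924178662504.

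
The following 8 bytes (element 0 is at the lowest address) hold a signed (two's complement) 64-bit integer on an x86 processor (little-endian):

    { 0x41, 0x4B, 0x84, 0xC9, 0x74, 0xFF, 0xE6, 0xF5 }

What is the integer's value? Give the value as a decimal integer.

-727613412711576767

Little-endian stores the least-significant byte at the lowest address.
Reassemble most-significant byte first: F5 E6 FF 74 C9 84 4B 41 → 0xF5E6FF74C9844B41.
Top bit is set, so as a signed 64-bit value this is 0xF5E6FF74C9844B41 − 2^64 = -727613412711576767.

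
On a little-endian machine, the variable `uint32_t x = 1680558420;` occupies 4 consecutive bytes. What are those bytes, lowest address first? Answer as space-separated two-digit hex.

1680558420 in hexadecimal, padded to 32 bits, is 0x642B4954.
Split into bytes (most-significant first): 64 2B 49 54.
Little-endian: lowest address holds the least-significant byte.
So at ascending addresses the bytes are 54 49 2B 64.

54 49 2B 64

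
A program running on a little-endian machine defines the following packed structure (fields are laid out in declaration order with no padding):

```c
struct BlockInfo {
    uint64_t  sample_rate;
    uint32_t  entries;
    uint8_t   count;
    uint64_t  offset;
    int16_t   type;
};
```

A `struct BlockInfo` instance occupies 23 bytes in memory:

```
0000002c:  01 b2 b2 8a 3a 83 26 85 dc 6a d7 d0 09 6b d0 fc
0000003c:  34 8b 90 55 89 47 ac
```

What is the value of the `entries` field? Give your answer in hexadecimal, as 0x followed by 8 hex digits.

0xD0D76ADC

`entries` follows `sample_rate` (8 bytes), so it starts at byte offset 8 and occupies 4 bytes.
Bytes at offsets 8..11: DC 6A D7 D0.
Little-endian stores the least-significant byte at the lowest address.
Reassemble most-significant byte first: D0 D7 6A DC → 0xD0D76ADC.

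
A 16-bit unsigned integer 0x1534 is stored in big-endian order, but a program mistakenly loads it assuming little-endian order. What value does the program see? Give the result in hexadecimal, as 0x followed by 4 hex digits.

Stored big-endian, the bytes at ascending addresses are 15 34.
Read back as little-endian, the first byte is least significant, giving 0x3415.

0x3415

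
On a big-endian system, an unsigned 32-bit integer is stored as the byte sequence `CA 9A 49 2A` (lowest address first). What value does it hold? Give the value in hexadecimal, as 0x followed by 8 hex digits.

Big-endian: lowest address holds the most-significant byte.
The bytes are already most-significant first: 0xCA9A492A.

0xCA9A492A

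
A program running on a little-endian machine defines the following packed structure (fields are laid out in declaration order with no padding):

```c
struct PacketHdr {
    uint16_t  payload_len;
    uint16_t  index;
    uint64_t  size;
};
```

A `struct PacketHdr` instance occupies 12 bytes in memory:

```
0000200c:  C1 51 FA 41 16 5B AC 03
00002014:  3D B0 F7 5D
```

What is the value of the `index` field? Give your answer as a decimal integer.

16890

`index` follows `payload_len` (2 bytes), so it starts at byte offset 2 and occupies 2 bytes.
Bytes at offsets 2..3: FA 41.
Little-endian stores the least-significant byte at the lowest address.
Reassemble most-significant byte first: 41 FA → 0x41FA.
0x41FA = 16890.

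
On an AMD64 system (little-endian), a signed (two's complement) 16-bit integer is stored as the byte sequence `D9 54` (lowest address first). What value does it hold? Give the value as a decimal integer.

21721

Little-endian stores the least-significant byte at the lowest address.
Reassemble most-significant byte first: 54 D9 → 0x54D9.
0x54D9 = 21721.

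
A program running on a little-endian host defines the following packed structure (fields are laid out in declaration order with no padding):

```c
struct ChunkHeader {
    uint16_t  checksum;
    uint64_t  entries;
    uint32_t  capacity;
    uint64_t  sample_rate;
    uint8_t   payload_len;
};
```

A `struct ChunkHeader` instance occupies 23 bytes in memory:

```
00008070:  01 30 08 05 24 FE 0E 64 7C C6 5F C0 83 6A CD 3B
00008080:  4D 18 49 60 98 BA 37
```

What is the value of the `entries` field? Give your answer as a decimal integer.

`entries` follows `checksum` (2 bytes), so it starts at byte offset 2 and occupies 8 bytes.
Bytes at offsets 2..9: 08 05 24 FE 0E 64 7C C6.
In little-endian order the low byte comes first in memory.
Reassemble most-significant byte first: C6 7C 64 0E FE 24 05 08 → 0xC67C640EFE240508.
0xC67C640EFE240508 = 14302416532177945864.

14302416532177945864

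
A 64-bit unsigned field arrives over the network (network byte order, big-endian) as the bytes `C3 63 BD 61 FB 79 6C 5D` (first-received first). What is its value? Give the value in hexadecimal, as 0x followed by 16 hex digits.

Big-endian stores the most-significant byte at the lowest address.
The bytes are already most-significant first: 0xC363BD61FB796C5D.

0xC363BD61FB796C5D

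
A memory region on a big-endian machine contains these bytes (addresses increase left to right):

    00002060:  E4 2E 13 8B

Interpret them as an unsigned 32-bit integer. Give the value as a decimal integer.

3828224907

In big-endian order the high byte comes first in memory.
The bytes are already most-significant first: 0xE42E138B.
0xE42E138B = 3828224907.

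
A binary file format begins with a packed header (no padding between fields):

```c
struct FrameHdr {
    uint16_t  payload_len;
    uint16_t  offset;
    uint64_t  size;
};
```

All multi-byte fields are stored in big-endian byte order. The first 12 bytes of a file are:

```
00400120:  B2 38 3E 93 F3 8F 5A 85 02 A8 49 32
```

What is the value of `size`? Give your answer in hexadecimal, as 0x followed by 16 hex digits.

0xF38F5A8502A84932

`size` follows `payload_len` (2 B), `offset` (2 B), so it starts at offset 2 + 2 = 4 and occupies 8 bytes.
Bytes at offsets 4..11: F3 8F 5A 85 02 A8 49 32.
Big-endian: lowest address holds the most-significant byte.
The bytes are already most-significant first: 0xF38F5A8502A84932.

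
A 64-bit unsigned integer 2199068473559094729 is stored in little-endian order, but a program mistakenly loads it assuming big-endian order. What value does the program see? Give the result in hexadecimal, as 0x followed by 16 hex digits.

2199068473559094729 in 64-bit hexadecimal is 0x1E84A920234015C9.
Stored little-endian, the bytes at ascending addresses are C9 15 40 23 20 A9 84 1E.
Read back as big-endian, the last byte is least significant, giving 0xC915402320A9841E.

0xC915402320A9841E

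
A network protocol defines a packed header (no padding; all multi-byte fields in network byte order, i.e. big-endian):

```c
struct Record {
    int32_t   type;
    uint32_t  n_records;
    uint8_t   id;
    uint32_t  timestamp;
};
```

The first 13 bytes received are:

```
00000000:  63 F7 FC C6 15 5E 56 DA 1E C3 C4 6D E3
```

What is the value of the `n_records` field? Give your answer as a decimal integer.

`n_records` follows `type` (4 bytes), so it starts at byte offset 4 and occupies 4 bytes.
Bytes at offsets 4..7: 15 5E 56 DA.
Big-endian: lowest address holds the most-significant byte.
The bytes are already most-significant first: 0x155E56DA.
0x155E56DA = 358504154.

358504154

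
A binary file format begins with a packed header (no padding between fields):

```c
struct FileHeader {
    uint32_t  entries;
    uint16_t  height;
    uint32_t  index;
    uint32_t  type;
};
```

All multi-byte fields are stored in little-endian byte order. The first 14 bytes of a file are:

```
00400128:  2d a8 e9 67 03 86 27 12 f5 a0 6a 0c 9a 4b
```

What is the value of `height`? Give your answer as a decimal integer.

34307

`height` follows `entries` (4 bytes), so it starts at byte offset 4 and occupies 2 bytes.
Bytes at offsets 4..5: 03 86.
Little-endian: lowest address holds the least-significant byte.
Reassemble most-significant byte first: 86 03 → 0x8603.
0x8603 = 34307.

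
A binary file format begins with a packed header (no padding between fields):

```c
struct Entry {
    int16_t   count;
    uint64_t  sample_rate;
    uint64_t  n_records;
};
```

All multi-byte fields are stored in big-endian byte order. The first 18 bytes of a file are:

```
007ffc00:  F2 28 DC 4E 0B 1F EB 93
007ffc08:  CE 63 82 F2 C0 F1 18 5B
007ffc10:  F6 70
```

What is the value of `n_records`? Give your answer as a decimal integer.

9435816311022941808

`n_records` follows `count` (2 B), `sample_rate` (8 B), so it starts at offset 2 + 8 = 10 and occupies 8 bytes.
Bytes at offsets 10..17: 82 F2 C0 F1 18 5B F6 70.
In big-endian order the high byte comes first in memory.
The bytes are already most-significant first: 0x82F2C0F1185BF670.
0x82F2C0F1185BF670 = 9435816311022941808.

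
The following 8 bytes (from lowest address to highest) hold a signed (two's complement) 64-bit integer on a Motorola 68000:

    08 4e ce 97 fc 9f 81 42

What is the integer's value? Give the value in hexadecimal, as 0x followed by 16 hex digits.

0x084ECE97FC9F8142

In big-endian order the high byte comes first in memory.
The bytes are already most-significant first: 0x084ECE97FC9F8142.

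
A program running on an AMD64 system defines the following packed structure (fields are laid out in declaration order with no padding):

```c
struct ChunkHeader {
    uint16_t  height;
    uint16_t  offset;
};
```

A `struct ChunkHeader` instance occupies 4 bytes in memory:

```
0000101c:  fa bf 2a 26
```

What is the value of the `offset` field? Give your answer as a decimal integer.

9770

`offset` follows `height` (2 bytes), so it starts at byte offset 2 and occupies 2 bytes.
Bytes at offsets 2..3: 2A 26.
Little-endian stores the least-significant byte at the lowest address.
Reassemble most-significant byte first: 26 2A → 0x262A.
0x262A = 9770.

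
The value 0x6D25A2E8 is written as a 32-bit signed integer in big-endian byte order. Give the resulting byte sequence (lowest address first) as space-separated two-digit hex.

6D 25 A2 E8

Split into bytes (most-significant first): 6D 25 A2 E8.
Big-endian stores the most-significant byte at the lowest address.
So the memory order matches the most-significant-first order: 6D 25 A2 E8.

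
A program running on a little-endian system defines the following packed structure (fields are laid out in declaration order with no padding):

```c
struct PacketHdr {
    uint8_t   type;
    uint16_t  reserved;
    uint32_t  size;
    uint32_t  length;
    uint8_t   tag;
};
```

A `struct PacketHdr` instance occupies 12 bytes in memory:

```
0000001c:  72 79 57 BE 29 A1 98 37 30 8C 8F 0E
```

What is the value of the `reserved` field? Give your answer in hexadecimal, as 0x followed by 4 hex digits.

0x5779

`reserved` follows `type` (1 byte), so it starts at byte offset 1 and occupies 2 bytes.
Bytes at offsets 1..2: 79 57.
Little-endian stores the least-significant byte at the lowest address.
Reassemble most-significant byte first: 57 79 → 0x5779.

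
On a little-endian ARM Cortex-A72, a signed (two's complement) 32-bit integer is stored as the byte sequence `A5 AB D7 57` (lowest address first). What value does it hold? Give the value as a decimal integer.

1473751973

Little-endian: lowest address holds the least-significant byte.
Reassemble most-significant byte first: 57 D7 AB A5 → 0x57D7ABA5.
0x57D7ABA5 = 1473751973.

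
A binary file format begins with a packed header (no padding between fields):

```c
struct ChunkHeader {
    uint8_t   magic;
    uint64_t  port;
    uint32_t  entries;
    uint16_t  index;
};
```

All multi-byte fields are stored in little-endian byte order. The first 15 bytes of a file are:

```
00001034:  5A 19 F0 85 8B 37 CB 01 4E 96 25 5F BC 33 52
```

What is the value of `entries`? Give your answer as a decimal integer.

`entries` follows `magic` (1 B), `port` (8 B), so it starts at offset 1 + 8 = 9 and occupies 4 bytes.
Bytes at offsets 9..12: 96 25 5F BC.
In little-endian order the low byte comes first in memory.
Reassemble most-significant byte first: BC 5F 25 96 → 0xBC5F2596.
0xBC5F2596 = 3160352150.

3160352150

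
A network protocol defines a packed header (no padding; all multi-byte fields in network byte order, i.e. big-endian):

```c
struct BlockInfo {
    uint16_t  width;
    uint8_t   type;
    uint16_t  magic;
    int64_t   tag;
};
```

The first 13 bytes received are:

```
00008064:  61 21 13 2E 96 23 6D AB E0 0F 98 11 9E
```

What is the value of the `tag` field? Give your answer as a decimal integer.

`tag` follows `width` (2 B), `type` (1 B), `magic` (2 B), so it starts at offset 2 + 1 + 2 = 5 and occupies 8 bytes.
Bytes at offsets 5..12: 23 6D AB E0 0F 98 11 9E.
In big-endian order the high byte comes first in memory.
The bytes are already most-significant first: 0x236DABE00F98119E.
0x236DABE00F98119E = 2552885542611587486.

2552885542611587486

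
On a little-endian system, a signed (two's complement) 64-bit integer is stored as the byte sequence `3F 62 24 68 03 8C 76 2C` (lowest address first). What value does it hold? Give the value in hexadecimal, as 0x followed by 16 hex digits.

Little-endian: lowest address holds the least-significant byte.
Reassemble most-significant byte first: 2C 76 8C 03 68 24 62 3F → 0x2C768C036824623F.

0x2C768C036824623F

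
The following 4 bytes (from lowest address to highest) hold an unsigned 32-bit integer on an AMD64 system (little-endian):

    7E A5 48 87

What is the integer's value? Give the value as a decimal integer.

In little-endian order the low byte comes first in memory.
Reassemble most-significant byte first: 87 48 A5 7E → 0x8748A57E.
0x8748A57E = 2269685118.

2269685118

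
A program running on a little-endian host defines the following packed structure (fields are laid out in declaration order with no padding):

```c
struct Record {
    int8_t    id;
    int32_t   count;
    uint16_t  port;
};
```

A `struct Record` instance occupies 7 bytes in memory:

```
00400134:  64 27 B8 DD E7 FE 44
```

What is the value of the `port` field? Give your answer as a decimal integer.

`port` follows `id` (1 B), `count` (4 B), so it starts at offset 1 + 4 = 5 and occupies 2 bytes.
Bytes at offsets 5..6: FE 44.
Little-endian stores the least-significant byte at the lowest address.
Reassemble most-significant byte first: 44 FE → 0x44FE.
0x44FE = 17662.

17662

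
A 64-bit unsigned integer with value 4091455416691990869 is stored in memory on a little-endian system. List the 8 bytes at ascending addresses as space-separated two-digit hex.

55 21 46 26 06 C5 C7 38

4091455416691990869 in hexadecimal, padded to 64 bits, is 0x38C7C50626462155.
Split into bytes (most-significant first): 38 C7 C5 06 26 46 21 55.
Little-endian stores the least-significant byte at the lowest address.
So at ascending addresses the bytes are 55 21 46 26 06 C5 C7 38.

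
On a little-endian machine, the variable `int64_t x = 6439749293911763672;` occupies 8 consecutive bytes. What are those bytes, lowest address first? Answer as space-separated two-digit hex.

D8 EA 2E 12 DD 95 5E 59

6439749293911763672 in hexadecimal, padded to 64 bits, is 0x595E95DD122EEAD8.
Split into bytes (most-significant first): 59 5E 95 DD 12 2E EA D8.
In little-endian order the low byte comes first in memory.
So at ascending addresses the bytes are D8 EA 2E 12 DD 95 5E 59.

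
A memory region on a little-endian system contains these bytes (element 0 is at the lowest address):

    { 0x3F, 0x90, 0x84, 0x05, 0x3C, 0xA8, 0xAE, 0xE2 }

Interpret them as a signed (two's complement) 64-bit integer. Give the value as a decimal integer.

In little-endian order the low byte comes first in memory.
Reassemble most-significant byte first: E2 AE A8 3C 05 84 90 3F → 0xE2AEA83C0584903F.
Top bit is set, so as a signed 64-bit value this is 0xE2AEA83C0584903F − 2^64 = -2112566199446106049.

-2112566199446106049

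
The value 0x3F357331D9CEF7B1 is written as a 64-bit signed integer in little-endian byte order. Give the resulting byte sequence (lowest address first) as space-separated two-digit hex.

B1 F7 CE D9 31 73 35 3F

Split into bytes (most-significant first): 3F 35 73 31 D9 CE F7 B1.
Little-endian stores the least-significant byte at the lowest address.
So at ascending addresses the bytes are B1 F7 CE D9 31 73 35 3F.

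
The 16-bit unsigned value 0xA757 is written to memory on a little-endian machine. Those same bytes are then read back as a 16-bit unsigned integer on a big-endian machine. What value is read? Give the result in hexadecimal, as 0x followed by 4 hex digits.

0x57A7

Stored little-endian, the bytes at ascending addresses are 57 A7.
Read back as big-endian, the last byte is least significant, giving 0x57A7.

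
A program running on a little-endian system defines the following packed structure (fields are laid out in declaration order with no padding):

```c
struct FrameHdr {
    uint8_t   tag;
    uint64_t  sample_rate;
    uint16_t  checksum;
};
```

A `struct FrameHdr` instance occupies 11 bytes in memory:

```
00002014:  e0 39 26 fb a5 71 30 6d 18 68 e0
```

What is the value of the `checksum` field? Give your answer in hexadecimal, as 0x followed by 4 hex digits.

`checksum` follows `tag` (1 B), `sample_rate` (8 B), so it starts at offset 1 + 8 = 9 and occupies 2 bytes.
Bytes at offsets 9..10: 68 E0.
Little-endian stores the least-significant byte at the lowest address.
Reassemble most-significant byte first: E0 68 → 0xE068.

0xE068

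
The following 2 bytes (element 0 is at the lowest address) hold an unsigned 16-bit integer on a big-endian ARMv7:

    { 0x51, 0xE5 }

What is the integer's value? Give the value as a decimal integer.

Big-endian stores the most-significant byte at the lowest address.
The bytes are already most-significant first: 0x51E5.
0x51E5 = 20965.

20965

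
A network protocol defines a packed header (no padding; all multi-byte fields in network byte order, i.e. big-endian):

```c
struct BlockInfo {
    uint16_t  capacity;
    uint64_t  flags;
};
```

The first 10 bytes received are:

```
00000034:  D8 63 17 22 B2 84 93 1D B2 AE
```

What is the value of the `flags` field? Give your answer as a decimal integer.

`flags` follows `capacity` (2 bytes), so it starts at byte offset 2 and occupies 8 bytes.
Bytes at offsets 2..9: 17 22 B2 84 93 1D B2 AE.
Big-endian stores the most-significant byte at the lowest address.
The bytes are already most-significant first: 0x1722B284931DB2AE.
0x1722B284931DB2AE = 1667091094554129070.

1667091094554129070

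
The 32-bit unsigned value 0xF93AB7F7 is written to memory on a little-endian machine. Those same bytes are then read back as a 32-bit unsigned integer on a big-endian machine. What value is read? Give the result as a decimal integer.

Stored little-endian, the bytes at ascending addresses are F7 B7 3A F9.
Read back as big-endian, the last byte is least significant, giving 0xF7B73AF9.
0xF7B73AF9 = 4155980537.

4155980537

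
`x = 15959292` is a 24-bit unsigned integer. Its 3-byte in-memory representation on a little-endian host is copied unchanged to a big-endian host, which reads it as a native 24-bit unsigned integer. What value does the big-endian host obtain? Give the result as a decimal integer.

15959292 in 24-bit hexadecimal is 0xF384FC.
Stored little-endian, the bytes at ascending addresses are FC 84 F3.
Read back as big-endian, the last byte is least significant, giving 0xFC84F3.
0xFC84F3 = 16549107.

16549107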